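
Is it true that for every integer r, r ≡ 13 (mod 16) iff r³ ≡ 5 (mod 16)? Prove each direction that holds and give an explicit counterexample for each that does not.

(⟹) Suppose r ≡ 13 (mod 16). Write r = 16j + 13. Then (16j + 13)³ = 4096j³ + 9984j² + 8112j + 2197 = 16(256j³ + 624j² + 507j + 137) + 5, so r³ ≡ 5 (mod 16).

(⟸) Conversely, suppose r³ ≡ 5 (mod 16). The only residue r in {0, …, 15} with r³ ≡ 5 (mod 16) is r = 13, so r ≡ 13 (mod 16).

Equivalent; both directions hold.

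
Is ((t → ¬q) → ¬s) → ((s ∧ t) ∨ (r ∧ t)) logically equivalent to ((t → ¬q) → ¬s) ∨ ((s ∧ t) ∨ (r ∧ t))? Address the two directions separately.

(→) This fails. Under t = F, q = F, r = F, s = T, the left side is true but the right side is false.

(←) This fails. Under t = F, q = F, r = F, s = F, the left side is false but the right side is true.

Neither direction holds.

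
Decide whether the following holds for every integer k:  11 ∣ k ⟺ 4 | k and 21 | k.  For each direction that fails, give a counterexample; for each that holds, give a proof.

Both directions fail.

[⇒] This fails: take k = 11. Certainly 11 ∣ 11, but 4 ∤ 11.

[⇐] This fails: take k = 84. Both 4 ∣ 84 and 21 ∣ 84, yet 84 is not a multiple of 11 (since 84 = 7·11 + 7), so 11 ∤ 84.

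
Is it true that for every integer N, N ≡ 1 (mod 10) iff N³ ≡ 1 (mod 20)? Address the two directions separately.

(⇒) fails; (⇐) holds.

(⟹) This fails: take N = 11. Then 11 ≡ 1 (mod 10), but 11³ = 1331 ≡ 11 (mod 20), not 1.

(⟸) Conversely, the residues r modulo 20 with r³ ≡ 1 (mod 20) are exactly {1}, and each is ≡ 1 (mod 10).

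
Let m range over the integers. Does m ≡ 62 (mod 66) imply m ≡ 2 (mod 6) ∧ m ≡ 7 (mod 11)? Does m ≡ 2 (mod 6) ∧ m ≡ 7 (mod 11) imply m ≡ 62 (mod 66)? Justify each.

Forward direction. Suppose m ≡ 62 (mod 66); write m = 66j + 62. Since 6 ∣ 66, reducing mod 6 gives m ≡ 62 ≡ 2 (mod 6); since 11 ∣ 66, reducing mod 11 gives m ≡ 62 ≡ 7 (mod 11).

Converse. If m ≡ 2 (mod 6) and m ≡ 7 (mod 11), then by the Chinese remainder theorem m ≡ 62 (mod 66). This is exactly m ≡ 62 (mod 66).

Both directions hold; the statement is true.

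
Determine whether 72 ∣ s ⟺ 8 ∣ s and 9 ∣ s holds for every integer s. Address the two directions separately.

Equivalent; both directions hold.

(←) Suppose 8 ∣ s and 9 ∣ s. Any common multiple of 8 and 9 is a multiple of their lcm; here gcd(8, 9) = 1, so lcm(8, 9) = 8·9 = 72, so 72 ∣ s.

(→) If 72 ∣ s, write s = 72q. Since 72 = 9·8, s = 8·(9q), so 8 ∣ s; and since 72 = 8·9, s = 9·(8q), so 9 ∣ s.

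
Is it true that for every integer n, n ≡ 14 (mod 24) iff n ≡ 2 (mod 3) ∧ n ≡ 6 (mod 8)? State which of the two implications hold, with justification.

(←) If n ≡ 2 (mod 3) and n ≡ 6 (mod 8), then by the Chinese remainder theorem n ≡ 14 (mod 24). This is exactly n ≡ 14 (mod 24).

(→) Suppose n ≡ 14 (mod 24); write n = 24j + 14. Since 3 ∣ 24, reducing mod 3 gives n ≡ 14 ≡ 2 (mod 3); since 8 ∣ 24, reducing mod 8 gives n ≡ 14 ≡ 6 (mod 8).

Both directions hold; the statement is true.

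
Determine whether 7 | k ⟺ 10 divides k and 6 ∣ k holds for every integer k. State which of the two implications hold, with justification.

(⇒) This fails: take k = 7. Certainly 7 ∣ 7, but 10 ∤ 7.

(⇐) This fails: take k = 30. Both 10 ∣ 30 and 6 ∣ 30, yet 30 is not a multiple of 7 (since 30 = 4·7 + 2), so 7 ∤ 30.

(⇒) fails and (⇐) fails.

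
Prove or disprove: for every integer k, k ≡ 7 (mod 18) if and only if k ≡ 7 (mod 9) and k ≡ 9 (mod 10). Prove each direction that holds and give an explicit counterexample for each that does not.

Not equivalent: only (⇐) holds.

[⇒] This fails: k = 7 gives 7 ≡ 7 (mod 18) but 7 ≡ 7 (mod 10), so the conjunction on the right does not hold.

[⇐] Conversely, if k ≡ 7 (mod 9) and k ≡ 9 (mod 10), then by the Chinese remainder theorem k ≡ 79 (mod 90). Since 79 ≡ 7 (mod 18) and 18 ∣ 90, we get k ≡ 7 (mod 18).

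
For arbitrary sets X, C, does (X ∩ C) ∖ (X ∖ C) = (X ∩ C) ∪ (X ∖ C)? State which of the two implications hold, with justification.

(⊆) holds; (⊇) fails.

(⊆) Let x ∈ (X ∩ C) ∖ (X ∖ C). Then x ∈ X ∩ C, from which x ∈ (X ∩ C) ∪ (X ∖ C).

(⊇) This inclusion fails. Take X = {1}, C = ∅; then 1 ∈ (X ∩ C) ∪ (X ∖ C) but 1 ∉ (X ∩ C) ∖ (X ∖ C).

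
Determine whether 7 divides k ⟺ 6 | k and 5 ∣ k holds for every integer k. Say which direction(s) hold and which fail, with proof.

(⇒) fails and (⇐) fails.

(→) This fails: take k = 7. Certainly 7 ∣ 7, but 6 ∤ 7.

(←) This fails: take k = 30. Both 6 ∣ 30 and 5 ∣ 30, yet 30 is not a multiple of 7 (since 30 = 4·7 + 2), so 7 ∤ 30.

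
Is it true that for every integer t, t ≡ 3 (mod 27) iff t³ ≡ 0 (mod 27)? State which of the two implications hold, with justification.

(→) Suppose t ≡ 3 (mod 27). Write t = 27j + 3. Then (27j + 3)³ = 19683j³ + 6561j² + 729j + 27 = 27(729j³ + 243j² + 27j + 1) + 0, so t³ ≡ 0 (mod 27).

(←) This fails: take t = 0. Then 0³ = 0 ≡ 0 (mod 27), yet 0 ≡ 0 (mod 27), not 3.

The forward direction holds; the converse fails.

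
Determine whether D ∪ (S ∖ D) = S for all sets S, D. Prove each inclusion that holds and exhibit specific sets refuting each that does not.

(⊆) fails; (⊇) holds.

(⊇) Let x ∈ S. Then either x ∈ S and x ∉ D; or x ∈ S ∩ D. In each case x ∈ D ∪ (S ∖ D), so S ⊆ D ∪ (S ∖ D).

(⊆) This inclusion fails. Take S = ∅, D = {1}; then 1 ∈ D ∪ (S ∖ D) but 1 ∉ S.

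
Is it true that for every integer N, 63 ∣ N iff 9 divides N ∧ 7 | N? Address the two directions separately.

The biconditional holds.

(⇒) If 63 ∣ N, write N = 63q. Since 63 = 7·9, N = 9·(7q), so 9 ∣ N; and since 63 = 9·7, N = 7·(9q), so 7 ∣ N.

(⇐) Suppose 9 ∣ N and 7 ∣ N. Any common multiple of 9 and 7 is a multiple of their lcm; here gcd(9, 7) = 1, so lcm(9, 7) = 9·7 = 63, so 63 ∣ N.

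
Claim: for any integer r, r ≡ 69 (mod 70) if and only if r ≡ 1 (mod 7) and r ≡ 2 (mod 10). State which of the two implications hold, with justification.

(⇒) This fails: r = 69 gives 69 ≡ 69 (mod 70) but 69 ≡ 6 (mod 7), so the conjunction on the right does not hold.

(⇐) This fails: r = 22 satisfies both congruences on the right (22 ≡ 1 mod 7 and 22 ≡ 2 mod 10) yet 22 ≡ 22 (mod 70), not 69.

Both directions fail.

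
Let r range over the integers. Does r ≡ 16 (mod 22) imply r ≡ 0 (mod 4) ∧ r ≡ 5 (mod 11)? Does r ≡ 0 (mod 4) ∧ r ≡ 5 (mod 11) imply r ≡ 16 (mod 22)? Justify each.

[⇒] This fails: r = 38 gives 38 ≡ 16 (mod 22) but 38 ≡ 2 (mod 4), so the conjunction on the right does not hold.

[⇐] Conversely, if r ≡ 0 (mod 4) and r ≡ 5 (mod 11), then by the Chinese remainder theorem r ≡ 16 (mod 44). Since 16 ≡ 16 (mod 22) and 22 ∣ 44, we get r ≡ 16 (mod 22).

Not equivalent: only (⇐) holds.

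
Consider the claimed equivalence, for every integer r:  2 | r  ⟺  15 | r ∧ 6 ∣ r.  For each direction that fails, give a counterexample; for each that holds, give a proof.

The forward direction fails; the converse holds.

(⟹) This fails: take r = 2. Certainly 2 ∣ 2, but 15 ∤ 2.

(⟸) Suppose 15 ∣ r and 6 ∣ r. Any common multiple of 15 and 6 is a multiple of their lcm; here lcm(15, 6) = 15·6/gcd(15, 6) = 90/3 = 30, so 30 ∣ r. Since 2 ∣ 30, it follows that 2 ∣ r.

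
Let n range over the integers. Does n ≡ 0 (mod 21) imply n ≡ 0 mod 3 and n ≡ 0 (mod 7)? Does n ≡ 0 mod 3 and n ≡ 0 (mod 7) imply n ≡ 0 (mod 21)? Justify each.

[⇐] If n ≡ 0 (mod 3) and n ≡ 0 (mod 7), then by the Chinese remainder theorem n ≡ 0 (mod 21). This is exactly n ≡ 0 (mod 21).

[⇒] Suppose n ≡ 0 (mod 21); write n = 21j + 0. Since 3 ∣ 21, reducing mod 3 gives n ≡ 0 (mod 3); since 7 ∣ 21, reducing mod 7 gives n ≡ 0 (mod 7).

Equivalent; both directions hold.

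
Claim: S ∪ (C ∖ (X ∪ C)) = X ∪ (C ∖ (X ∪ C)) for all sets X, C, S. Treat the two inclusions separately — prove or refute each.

(⊆) This inclusion fails. Take X = ∅, C = ∅, S = {1}; then 1 ∈ S ∪ (C ∖ (X ∪ C)) but 1 ∉ X ∪ (C ∖ (X ∪ C)).

(⊇) This inclusion fails. Take X = {1}, C = ∅, S = ∅; then 1 ∈ X ∪ (C ∖ (X ∪ C)) but 1 ∉ S ∪ (C ∖ (X ∪ C)).

Both inclusions fail.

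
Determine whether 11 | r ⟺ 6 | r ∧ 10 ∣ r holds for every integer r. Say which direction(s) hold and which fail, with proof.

(→) This fails: take r = 11. Certainly 11 ∣ 11, but 6 ∤ 11.

(←) This fails: take r = 30. Both 6 ∣ 30 and 10 ∣ 30, yet 30 is not a multiple of 11 (since 30 = 2·11 + 8), so 11 ∤ 30.

(⇒) fails and (⇐) fails.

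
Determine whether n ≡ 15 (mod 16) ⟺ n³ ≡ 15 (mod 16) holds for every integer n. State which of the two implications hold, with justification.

Both directions hold; the statement is true.

(→) Suppose n ≡ 15 (mod 16). Write n = 16j + 15. Then (16j + 15)³ = 4096j³ + 11520j² + 10800j + 3375 = 16(256j³ + 720j² + 675j + 210) + 15, so n³ ≡ 15 (mod 16).

(←) Conversely, suppose n³ ≡ 15 (mod 16). The only residue r in {0, …, 15} with r³ ≡ 15 (mod 16) is r = 15, so n ≡ 15 (mod 16).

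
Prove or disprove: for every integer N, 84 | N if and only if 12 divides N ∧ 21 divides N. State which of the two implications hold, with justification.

(←) Suppose 12 ∣ N and 21 ∣ N. Any common multiple of 12 and 21 is a multiple of their lcm; here lcm(12, 21) = 12·21/gcd(12, 21) = 252/3 = 84, so 84 ∣ N.

(→) If 84 ∣ N, write N = 84q. Since 84 = 7·12, N = 12·(7q), so 12 ∣ N; and since 84 = 4·21, N = 21·(4q), so 21 ∣ N.

Both implications hold.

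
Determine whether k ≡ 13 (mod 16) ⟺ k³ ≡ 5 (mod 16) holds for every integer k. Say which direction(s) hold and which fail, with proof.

Both directions hold; the statement is true.

Forward direction. Suppose k ≡ 13 (mod 16). Write k = 16j + 13. Then (16j + 13)³ = 4096j³ + 9984j² + 8112j + 2197 = 16(256j³ + 624j² + 507j + 137) + 5, so k³ ≡ 5 (mod 16).

Converse. Suppose k³ ≡ 5 (mod 16). The only residue r in {0, …, 15} with r³ ≡ 5 (mod 16) is r = 13, so k ≡ 13 (mod 16).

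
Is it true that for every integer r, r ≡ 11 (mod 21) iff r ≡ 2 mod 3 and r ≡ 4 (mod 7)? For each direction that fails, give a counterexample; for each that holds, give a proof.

(⇒) Suppose r ≡ 11 (mod 21); write r = 21j + 11. Since 3 ∣ 21, reducing mod 3 gives r ≡ 11 ≡ 2 (mod 3); since 7 ∣ 21, reducing mod 7 gives r ≡ 11 ≡ 4 (mod 7).

(⇐) Conversely, if r ≡ 2 (mod 3) and r ≡ 4 (mod 7), then by the Chinese remainder theorem r ≡ 11 (mod 21). This is exactly r ≡ 11 (mod 21).

Equivalent; both directions hold.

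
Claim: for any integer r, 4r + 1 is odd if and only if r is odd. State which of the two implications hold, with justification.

The forward direction fails; the converse holds.

[⇒] This fails: take r = 4. Then 4r + 1 = 17, which is odd, yet r = 4 is even, not odd.

[⇐] Suppose r is odd. Since 4 is even, 4r is even for every r, so 4r + 1 has the same parity as 1, which is odd. Hence 4r + 1 is odd.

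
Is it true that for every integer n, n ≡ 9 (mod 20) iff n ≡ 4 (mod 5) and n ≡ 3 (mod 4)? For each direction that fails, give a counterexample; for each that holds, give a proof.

[⇒] This fails: n = 9 gives 9 ≡ 9 (mod 20) but 9 ≡ 1 (mod 4), so the conjunction on the right does not hold.

[⇐] This fails: n = 19 satisfies both congruences on the right (19 ≡ 4 mod 5 and 19 ≡ 3 mod 4) yet 19 ≡ 19 (mod 20), not 9.

(⇒) fails and (⇐) fails.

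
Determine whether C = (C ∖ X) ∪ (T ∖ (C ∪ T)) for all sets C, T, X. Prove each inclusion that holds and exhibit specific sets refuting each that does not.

(⊆) This inclusion fails. Take C = {1}, T = ∅, X = {1}; then 1 ∈ C but 1 ∉ (C ∖ X) ∪ (T ∖ (C ∪ T)).

(⊇) Let x ∈ (C ∖ X) ∪ (T ∖ (C ∪ T)). Then either x ∈ C and x ∉ T, X; or x ∈ C ∩ T and x ∉ X. In each case x ∈ C, so (C ∖ X) ∪ (T ∖ (C ∪ T)) ⊆ C.

(⊆) fails; (⊇) holds.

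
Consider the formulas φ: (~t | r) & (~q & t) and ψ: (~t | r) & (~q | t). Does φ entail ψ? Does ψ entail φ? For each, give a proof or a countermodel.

The forward direction holds; the converse fails.

(⟸) This fails. Under q = F, t = F, r = F, the left side is false but the right side is true.

(⟹) Assume the antecedent. If q is true, the antecedent cannot hold. If q is false, the antecedent forces (q = F, t = T, r = T), and (~t | r) & (~q | t) holds there. Either way (~t | r) & (~q | t) holds.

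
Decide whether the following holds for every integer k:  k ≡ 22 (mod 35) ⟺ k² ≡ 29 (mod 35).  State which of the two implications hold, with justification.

Only the forward direction holds.

Forward direction. Suppose k ≡ 22 (mod 35). Write k = 35j + 22. Then (35j + 22)² = 1225j² + 1540j + 484 = 35(35j² + 44j + 13) + 29, so k² ≡ 29 (mod 35).

Converse. This fails: take k = 8. Then 8² = 64 ≡ 29 (mod 35), yet 8 ≡ 8 (mod 35), not 22.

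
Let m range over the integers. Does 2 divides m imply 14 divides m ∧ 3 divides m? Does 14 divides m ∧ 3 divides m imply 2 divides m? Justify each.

[⇒] This fails: take m = 2. Certainly 2 ∣ 2, but 14 ∤ 2.

[⇐] Suppose 14 ∣ m and 3 ∣ m. Any common multiple of 14 and 3 is a multiple of their lcm; here gcd(14, 3) = 1, so lcm(14, 3) = 14·3 = 42, so 42 ∣ m. Since 2 ∣ 42, it follows that 2 ∣ m.

(⇒) fails; (⇐) holds.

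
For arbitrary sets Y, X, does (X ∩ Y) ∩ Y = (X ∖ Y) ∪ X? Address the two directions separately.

Only the forward inclusion holds.

(⟹) Let x ∈ (X ∩ Y) ∩ Y. Then x ∈ Y ∩ X, from which x ∈ (X ∖ Y) ∪ X.

(⟸) This inclusion fails. Take Y = ∅, X = {1}; then 1 ∈ (X ∖ Y) ∪ X but 1 ∉ (X ∩ Y) ∩ Y.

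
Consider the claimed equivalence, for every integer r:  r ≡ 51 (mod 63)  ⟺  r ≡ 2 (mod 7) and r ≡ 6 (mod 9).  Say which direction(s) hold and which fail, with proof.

Equivalent; both directions hold.

(⇐) If r ≡ 2 (mod 7) and r ≡ 6 (mod 9), then by the Chinese remainder theorem r ≡ 51 (mod 63). This is exactly r ≡ 51 (mod 63).

(⇒) Suppose r ≡ 51 (mod 63); write r = 63j + 51. Since 7 ∣ 63, reducing mod 7 gives r ≡ 51 ≡ 2 (mod 7); since 9 ∣ 63, reducing mod 9 gives r ≡ 51 ≡ 6 (mod 9).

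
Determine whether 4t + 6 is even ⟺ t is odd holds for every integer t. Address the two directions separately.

Only the reverse direction holds.

(→) This fails: take t = 0. Then 4t + 6 = 6, which is even, yet t = 0 is even, not odd.

(←) Suppose t is odd. Since 4 is even, 4t is even for every t, so 4t + 6 has the same parity as 6, which is even. Hence 4t + 6 is even.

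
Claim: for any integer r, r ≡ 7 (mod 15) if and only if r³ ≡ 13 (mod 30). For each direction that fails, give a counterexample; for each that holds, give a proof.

(→) This fails: take r = 22. Then 22 ≡ 7 (mod 15), but 22³ = 10648 ≡ 28 (mod 30), not 13.

(←) Conversely, the residues r modulo 30 with r³ ≡ 13 (mod 30) are exactly {7}, and each is ≡ 7 (mod 15).

Only the converse holds.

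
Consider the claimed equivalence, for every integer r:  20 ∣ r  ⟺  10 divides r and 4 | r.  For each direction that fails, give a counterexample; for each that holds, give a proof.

(⇐) Suppose 10 ∣ r and 4 ∣ r. Any common multiple of 10 and 4 is a multiple of their lcm; here lcm(10, 4) = 10·4/gcd(10, 4) = 40/2 = 20, so 20 ∣ r.

(⇒) If 20 ∣ r, write r = 20q. Since 20 = 2·10, r = 10·(2q), so 10 ∣ r; and since 20 = 5·4, r = 4·(5q), so 4 ∣ r.

Both directions hold; the statement is true.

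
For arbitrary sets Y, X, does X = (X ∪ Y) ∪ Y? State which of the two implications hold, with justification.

(⊇) This inclusion fails. Take Y = {1}, X = ∅; then 1 ∈ (X ∪ Y) ∪ Y but 1 ∉ X.

(⊆) Let x ∈ X. Then either x ∈ X and x ∉ Y; or x ∈ Y ∩ X. In each case x ∈ (X ∪ Y) ∪ Y, so X ⊆ (X ∪ Y) ∪ Y.

The sets are not equal: only the forward inclusion holds.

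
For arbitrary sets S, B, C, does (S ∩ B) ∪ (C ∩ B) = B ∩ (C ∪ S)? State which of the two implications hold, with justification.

Both inclusions hold; the sets are equal.

(⟹) Let x ∈ (S ∩ B) ∪ (C ∩ B). Then either x ∈ S ∩ B and x ∉ C; or x ∈ B ∩ C and x ∉ S; or x ∈ S ∩ B ∩ C. In each case x ∈ B ∩ (C ∪ S), so (S ∩ B) ∪ (C ∩ B) ⊆ B ∩ (C ∪ S).

(⟸) Let x ∈ B ∩ (C ∪ S). Then either x ∈ S ∩ B and x ∉ C; or x ∈ B ∩ C and x ∉ S; or x ∈ S ∩ B ∩ C. In each case x ∈ (S ∩ B) ∪ (C ∩ B), so B ∩ (C ∪ S) ⊆ (S ∩ B) ∪ (C ∩ B).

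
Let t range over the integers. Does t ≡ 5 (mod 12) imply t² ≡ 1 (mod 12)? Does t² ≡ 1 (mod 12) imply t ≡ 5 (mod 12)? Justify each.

(⟹) Suppose t ≡ 5 (mod 12). Write t = 12j + 5. Then (12j + 5)² = 144j² + 120j + 25 = 12(12j² + 10j + 2) + 1, so t² ≡ 1 (mod 12).

(⟸) This fails: take t = 1. Then 1² = 1 ≡ 1 (mod 12), yet 1 ≡ 1 (mod 12), not 5.

Only the forward direction holds.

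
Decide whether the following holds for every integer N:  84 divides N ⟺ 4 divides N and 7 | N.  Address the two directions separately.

[⇒] If 84 ∣ N, write N = 84q. Since 84 = 21·4, N = 4·(21q), so 4 ∣ N; and since 84 = 12·7, N = 7·(12q), so 7 ∣ N.

[⇐] This fails: take N = 28. Both 4 ∣ 28 and 7 ∣ 28, yet 28 is not a multiple of 84 (since 28 = 0·84 + 28), so 84 ∤ 28.

Only the forward implication holds.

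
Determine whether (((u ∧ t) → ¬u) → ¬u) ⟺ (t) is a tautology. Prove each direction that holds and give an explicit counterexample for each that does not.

(⟸) Assume the antecedent. If t is true, ((u ∧ t) → ¬u) → ¬u reduces to true regardless of the other variables. If t is false, the antecedent cannot hold. Either way ((u ∧ t) → ¬u) → ¬u holds.

(⟹) This fails. Under t = F, u = F, the left side is true but the right side is false.

The forward direction fails; the converse holds.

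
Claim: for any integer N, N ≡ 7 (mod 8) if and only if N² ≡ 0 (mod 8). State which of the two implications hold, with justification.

Forward direction. This fails: take N = 7. Then 7 ≡ 7 (mod 8), but 7² = 49 ≡ 1 (mod 8), not 0.

Converse. This fails: take N = 0. Then 0² = 0 ≡ 0 (mod 8), yet 0 ≡ 0 (mod 8), not 7.

Neither implication holds.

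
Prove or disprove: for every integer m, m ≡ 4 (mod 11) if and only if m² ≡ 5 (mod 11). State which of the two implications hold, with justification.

Not equivalent: only (⇒) holds.

(⟸) This fails: take m = 7. Then 7² = 49 ≡ 5 (mod 11), yet 7 ≡ 7 (mod 11), not 4.

(⟹) Suppose m ≡ 4 (mod 11). Write m = 11j + 4. Then (11j + 4)² = 121j² + 88j + 16 = 11(11j² + 8j + 1) + 5, so m² ≡ 5 (mod 11).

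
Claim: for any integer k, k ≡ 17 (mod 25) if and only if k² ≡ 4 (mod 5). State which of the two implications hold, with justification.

Forward direction. Suppose k ≡ 17 (mod 25). Then k² ≡ 17² = 289 (mod 25), and since 5 ∣ 25, also k² ≡ 4 (mod 5).

Converse. This fails: take k = 2. Then 2² = 4 ≡ 4 (mod 5), yet 2 ≡ 2 (mod 25), not 17.

The forward direction holds; the converse fails.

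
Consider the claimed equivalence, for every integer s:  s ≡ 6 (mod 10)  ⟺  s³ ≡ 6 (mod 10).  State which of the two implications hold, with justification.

Both directions hold; the statement is true.

(→) Suppose s ≡ 6 (mod 10). Write s = 10j + 6. Then (10j + 6)³ = 1000j³ + 1800j² + 1080j + 216 = 10(100j³ + 180j² + 108j + 21) + 6, so s³ ≡ 6 (mod 10).

(←) For the converse, argue contrapositively. If s ≢ 6 (mod 10), then s is congruent to one of 0, 1, 2, 3, 4, 5, 7, 8, 9 modulo 10, and these give s³ ≡ 0, 1, 8, 7, 4, 5, 3, 2, 9 respectively — never 6.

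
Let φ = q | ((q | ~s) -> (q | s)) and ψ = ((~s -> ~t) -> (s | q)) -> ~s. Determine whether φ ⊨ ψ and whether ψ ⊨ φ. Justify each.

Neither direction holds.

(⇒) This fails. Under q = F, s = T, t = F, the left side is true but the right side is false.

(⇐) This fails. Under q = F, s = F, t = F, the left side is false but the right side is true.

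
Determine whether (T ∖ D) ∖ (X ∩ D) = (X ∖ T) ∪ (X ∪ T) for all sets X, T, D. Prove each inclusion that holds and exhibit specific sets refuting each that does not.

The sets are not equal: only the forward inclusion holds.

(⊇) This inclusion fails. Take X = {1}, T = ∅, D = ∅; then 1 ∈ (X ∖ T) ∪ (X ∪ T) but 1 ∉ (T ∖ D) ∖ (X ∩ D).

(⊆) Let x ∈ (T ∖ D) ∖ (X ∩ D). Then either x ∈ T and x ∉ X, D; or x ∈ X ∩ T and x ∉ D. In each case x ∈ (X ∖ T) ∪ (X ∪ T), so (T ∖ D) ∖ (X ∩ D) ⊆ (X ∖ T) ∪ (X ∪ T).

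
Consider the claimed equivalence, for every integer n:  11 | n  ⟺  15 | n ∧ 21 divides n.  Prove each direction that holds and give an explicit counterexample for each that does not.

[⇒] This fails: take n = 11. Certainly 11 ∣ 11, but 15 ∤ 11.

[⇐] This fails: take n = 105. Both 15 ∣ 105 and 21 ∣ 105, yet 105 is not a multiple of 11 (since 105 = 9·11 + 6), so 11 ∤ 105.

Neither implication holds.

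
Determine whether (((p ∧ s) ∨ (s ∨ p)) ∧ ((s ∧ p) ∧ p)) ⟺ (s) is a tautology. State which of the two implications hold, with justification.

Not equivalent: only (⇒) holds.

(⟸) This fails. Under s = T, p = F, the left side is false but the right side is true.

(⟹) Assume the antecedent. If s is true, s reduces to true regardless of the other variables. If s is false, the antecedent cannot hold. Either way s holds.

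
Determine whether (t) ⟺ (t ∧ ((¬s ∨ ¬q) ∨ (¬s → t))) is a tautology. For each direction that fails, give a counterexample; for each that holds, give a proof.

(⟹) Assume the antecedent. If t is true, t ∧ ((¬s ∨ ¬q) ∨ (¬s → t)) reduces to true regardless of the other variables. If t is false, the antecedent cannot hold. Either way t ∧ ((¬s ∨ ¬q) ∨ (¬s → t)) holds.

(⟸) Assume the antecedent. If t is true, t reduces to true regardless of the other variables. If t is false, the antecedent cannot hold. Either way t holds.

Both directions hold; the statement is true.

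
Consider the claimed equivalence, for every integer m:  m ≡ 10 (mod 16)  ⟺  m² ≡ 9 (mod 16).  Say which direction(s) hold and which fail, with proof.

Neither direction holds.

(⇒) This fails: take m = 10. Then 10 ≡ 10 (mod 16), but 10² = 100 ≡ 4 (mod 16), not 9.

(⇐) This fails: take m = 3. Then 3² = 9 ≡ 9 (mod 16), yet 3 ≡ 3 (mod 16), not 10.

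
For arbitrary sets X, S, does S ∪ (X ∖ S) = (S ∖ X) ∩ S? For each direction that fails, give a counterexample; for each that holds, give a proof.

Only the reverse inclusion holds.

(⟹) This inclusion fails. Take X = {1}, S = ∅; then 1 ∈ S ∪ (X ∖ S) but 1 ∉ (S ∖ X) ∩ S.

(⟸) Let x ∈ (S ∖ X) ∩ S. Then x ∈ S and x ∉ X, from which x ∈ S ∪ (X ∖ S).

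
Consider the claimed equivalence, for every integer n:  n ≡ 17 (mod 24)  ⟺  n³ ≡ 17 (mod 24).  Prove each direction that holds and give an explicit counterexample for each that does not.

Both directions hold; the statement is true.

(→) Suppose n ≡ 17 (mod 24). Write n = 24j + 17. Then (24j + 17)³ = 13824j³ + 29376j² + 20808j + 4913 = 24(576j³ + 1224j² + 867j + 204) + 17, so n³ ≡ 17 (mod 24).

(←) Conversely, suppose n³ ≡ 17 (mod 24). The only residue r in {0, …, 23} with r³ ≡ 17 (mod 24) is r = 17, so n ≡ 17 (mod 24).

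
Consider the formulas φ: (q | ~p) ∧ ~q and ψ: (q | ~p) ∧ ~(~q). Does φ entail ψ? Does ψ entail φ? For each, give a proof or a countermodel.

(⇒) This fails. Under p = F, q = F, the left side is true but the right side is false.

(⇐) This fails. Under p = F, q = T, the left side is false but the right side is true.

Both directions fail.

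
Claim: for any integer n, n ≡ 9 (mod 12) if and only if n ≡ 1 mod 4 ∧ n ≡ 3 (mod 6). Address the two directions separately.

[⇒] Suppose n ≡ 9 (mod 12); write n = 12j + 9. Since 4 ∣ 12, reducing mod 4 gives n ≡ 9 ≡ 1 (mod 4); since 6 ∣ 12, reducing mod 6 gives n ≡ 9 ≡ 3 (mod 6).

[⇐] Conversely, if n ≡ 1 (mod 4) and n ≡ 3 (mod 6), then by the Chinese remainder theorem n ≡ 9 (mod 12). This is exactly n ≡ 9 (mod 12).

Both implications hold.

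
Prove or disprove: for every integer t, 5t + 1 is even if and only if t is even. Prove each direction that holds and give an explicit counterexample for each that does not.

Neither direction holds.

Forward direction. This fails: t = 3 gives 5t + 1 = 16, which is even, but 3 is odd, not even.

Converse. This also fails: t = 2 is even, but 5t + 1 = 11 is odd, not even.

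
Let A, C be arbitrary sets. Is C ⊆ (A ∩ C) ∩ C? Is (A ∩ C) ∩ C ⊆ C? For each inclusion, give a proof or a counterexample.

(⟹) This inclusion fails. Take A = ∅, C = {1}; then 1 ∈ C but 1 ∉ (A ∩ C) ∩ C.

(⟸) Let x ∈ (A ∩ C) ∩ C. Then x ∈ A ∩ C, from which x ∈ C.

Only the reverse inclusion holds.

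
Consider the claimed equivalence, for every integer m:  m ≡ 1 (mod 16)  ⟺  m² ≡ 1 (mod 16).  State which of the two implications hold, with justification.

The forward direction holds; the converse fails.

Converse. This fails: take m = 7. Then 7² = 49 ≡ 1 (mod 16), yet 7 ≡ 7 (mod 16), not 1.

Forward direction. Suppose m ≡ 1 (mod 16). Write m = 16j + 1. Then (16j + 1)² = 256j² + 32j + 1 = 16(16j² + 2j) + 1, so m² ≡ 1 (mod 16).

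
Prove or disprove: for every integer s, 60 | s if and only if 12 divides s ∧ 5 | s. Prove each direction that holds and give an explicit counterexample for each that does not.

The biconditional holds.

(⟸) Suppose 12 ∣ s and 5 ∣ s. Any common multiple of 12 and 5 is a multiple of their lcm; here gcd(12, 5) = 1, so lcm(12, 5) = 12·5 = 60, so 60 ∣ s.

(⟹) If 60 ∣ s, write s = 60q. Since 60 = 5·12, s = 12·(5q), so 12 ∣ s; and since 60 = 12·5, s = 5·(12q), so 5 ∣ s.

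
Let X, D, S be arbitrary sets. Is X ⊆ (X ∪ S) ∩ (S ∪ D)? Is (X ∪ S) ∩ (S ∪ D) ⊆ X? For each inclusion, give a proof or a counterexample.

(⟹) This inclusion fails. Take X = {1}, D = ∅, S = ∅; then 1 ∈ X but 1 ∉ (X ∪ S) ∩ (S ∪ D).

(⟸) This inclusion fails. Take X = ∅, D = ∅, S = {1}; then 1 ∈ (X ∪ S) ∩ (S ∪ D) but 1 ∉ X.

Neither inclusion holds.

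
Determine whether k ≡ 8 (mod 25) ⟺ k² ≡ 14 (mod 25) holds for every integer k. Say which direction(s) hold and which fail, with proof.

Forward direction. Suppose k ≡ 8 (mod 25). Write k = 25j + 8. Then (25j + 8)² = 625j² + 400j + 64 = 25(25j² + 16j + 2) + 14, so k² ≡ 14 (mod 25).

Converse. This fails: take k = 17. Then 17² = 289 ≡ 14 (mod 25), yet 17 ≡ 17 (mod 25), not 8.

Not equivalent: only (⇒) holds.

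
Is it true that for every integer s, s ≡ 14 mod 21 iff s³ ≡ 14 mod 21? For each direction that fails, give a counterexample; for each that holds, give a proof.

Both implications hold.

(→) Suppose s ≡ 14 mod 21. Write s = 21j + 14. Then (21j + 14)³ = 9261j³ + 18522j² + 12348j + 2744 = 21(441j³ + 882j² + 588j + 130) + 14, so s³ ≡ 14 (mod 21).

(←) Conversely, suppose s³ ≡ 14 (mod 21). The only residue r in {0, …, 20} with r³ ≡ 14 (mod 21) is r = 14, so s ≡ 14 (mod 21).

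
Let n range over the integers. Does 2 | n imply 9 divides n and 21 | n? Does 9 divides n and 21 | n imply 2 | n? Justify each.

Both directions fail.

[⇒] This fails: take n = 2. Certainly 2 ∣ 2, but 9 ∤ 2.

[⇐] This fails: take n = 63. Both 9 ∣ 63 and 21 ∣ 63, yet 63 is not a multiple of 2 (since 63 = 31·2 + 1), so 2 ∤ 63.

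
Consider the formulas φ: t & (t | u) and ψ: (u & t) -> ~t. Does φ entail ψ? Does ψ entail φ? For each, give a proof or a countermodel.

Both directions fail.

Forward direction. This fails. Under u = T, t = T, the left side is true but the right side is false.

Converse. This fails. Under u = F, t = F, the left side is false but the right side is true.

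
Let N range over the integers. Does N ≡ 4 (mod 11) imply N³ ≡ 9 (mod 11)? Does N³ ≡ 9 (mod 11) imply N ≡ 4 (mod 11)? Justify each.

(→) Suppose N ≡ 4 (mod 11). Write N = 11j + 4. Then (11j + 4)³ = 1331j³ + 1452j² + 528j + 64 = 11(121j³ + 132j² + 48j + 5) + 9, so N³ ≡ 9 (mod 11).

(←) For the converse, argue contrapositively. If N ≢ 4 (mod 11), then N is congruent to one of 0, 1, 2, 3, 5, 6, 7, 8, 9, 10 modulo 11, and these give N³ ≡ 0, 1, 8, 5, 4, 7, 2, 6, 3, 10 respectively — never 9.

The biconditional holds.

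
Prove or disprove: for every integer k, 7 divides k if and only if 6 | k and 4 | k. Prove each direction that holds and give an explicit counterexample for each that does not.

(⇒) fails and (⇐) fails.

Forward direction. This fails: take k = 7. Certainly 7 ∣ 7, but 6 ∤ 7.

Converse. This fails: take k = 12. Both 6 ∣ 12 and 4 ∣ 12, yet 12 is not a multiple of 7 (since 12 = 1·7 + 5), so 7 ∤ 12.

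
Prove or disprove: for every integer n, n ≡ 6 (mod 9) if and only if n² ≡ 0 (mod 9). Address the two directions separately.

(⟹) Suppose n ≡ 6 (mod 9). Write n = 9j + 6. Then (9j + 6)² = 81j² + 108j + 36 = 9(9j² + 12j + 4) + 0, so n² ≡ 0 (mod 9).

(⟸) This fails: take n = 0. Then 0² = 0 ≡ 0 (mod 9), yet 0 ≡ 0 (mod 9), not 6.

Only the forward direction holds.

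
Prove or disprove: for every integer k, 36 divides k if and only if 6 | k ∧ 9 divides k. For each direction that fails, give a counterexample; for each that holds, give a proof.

Forward direction. If 36 ∣ k, write k = 36q. Since 36 = 6·6, k = 6·(6q), so 6 ∣ k; and since 36 = 4·9, k = 9·(4q), so 9 ∣ k.

Converse. This fails: take k = 18. Both 6 ∣ 18 and 9 ∣ 18, yet 18 is not a multiple of 36 (since 18 = 0·36 + 18), so 36 ∤ 18.

The forward direction holds; the converse fails.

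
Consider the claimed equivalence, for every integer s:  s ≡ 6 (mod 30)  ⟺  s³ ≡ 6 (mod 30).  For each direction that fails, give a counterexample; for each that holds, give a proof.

Both directions hold; the statement is true.

(⇒) Suppose s ≡ 6 (mod 30). Write s = 30j + 6. Then (30j + 6)³ = 27000j³ + 16200j² + 3240j + 216 = 30(900j³ + 540j² + 108j + 7) + 6, so s³ ≡ 6 (mod 30).

(⇐) Conversely, suppose s³ ≡ 6 (mod 30). The only residue r in {0, …, 29} with r³ ≡ 6 (mod 30) is r = 6, so s ≡ 6 (mod 30).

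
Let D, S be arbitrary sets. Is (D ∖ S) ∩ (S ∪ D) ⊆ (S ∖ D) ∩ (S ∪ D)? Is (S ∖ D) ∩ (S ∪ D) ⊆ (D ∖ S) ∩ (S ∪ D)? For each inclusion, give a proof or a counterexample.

(⊆) fails and (⊇) fails.

(⊆) This inclusion fails. Take D = {1}, S = ∅; then 1 ∈ (D ∖ S) ∩ (S ∪ D) but 1 ∉ (S ∖ D) ∩ (S ∪ D).

(⊇) This inclusion fails. Take D = ∅, S = {1}; then 1 ∈ (S ∖ D) ∩ (S ∪ D) but 1 ∉ (D ∖ S) ∩ (S ∪ D).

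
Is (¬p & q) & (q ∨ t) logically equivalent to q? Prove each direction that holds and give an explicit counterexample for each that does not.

(⟸) This fails. Under t = F, p = T, q = T, the left side is false but the right side is true.

(⟹) Assume the antecedent. If t is true, the antecedent forces (t = T, p = F, q = T), and q holds there. If t is false, the antecedent forces (t = F, p = F, q = T), and q holds there. Either way q holds.

(⇒) holds; (⇐) fails.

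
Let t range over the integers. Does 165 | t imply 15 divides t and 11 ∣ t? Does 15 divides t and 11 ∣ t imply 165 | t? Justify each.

The biconditional holds.

(⟹) If 165 ∣ t, write t = 165q. Since 165 = 11·15, t = 15·(11q), so 15 ∣ t; and since 165 = 15·11, t = 11·(15q), so 11 ∣ t.

(⟸) Suppose 15 ∣ t and 11 ∣ t. Any common multiple of 15 and 11 is a multiple of their lcm; here gcd(15, 11) = 1, so lcm(15, 11) = 15·11 = 165, so 165 ∣ t.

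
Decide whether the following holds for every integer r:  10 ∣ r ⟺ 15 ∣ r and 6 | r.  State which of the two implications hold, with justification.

(⇒) This fails: take r = 10. Certainly 10 ∣ 10, but 15 ∤ 10.

(⇐) Suppose 15 ∣ r and 6 ∣ r. Any common multiple of 15 and 6 is a multiple of their lcm; here lcm(15, 6) = 15·6/gcd(15, 6) = 90/3 = 30, so 30 ∣ r. Since 10 ∣ 30, it follows that 10 ∣ r.

Not equivalent: only (⇐) holds.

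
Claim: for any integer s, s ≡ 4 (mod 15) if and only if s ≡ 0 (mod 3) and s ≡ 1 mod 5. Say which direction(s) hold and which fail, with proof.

Forward direction. This fails: s = 4 gives 4 ≡ 4 (mod 15) but 4 ≡ 1 (mod 3), so the conjunction on the right does not hold.

Converse. This fails: s = 6 satisfies both congruences on the right (6 ≡ 0 mod 3 and 6 ≡ 1 mod 5) yet 6 ≡ 6 (mod 15), not 4.

(⇒) fails and (⇐) fails.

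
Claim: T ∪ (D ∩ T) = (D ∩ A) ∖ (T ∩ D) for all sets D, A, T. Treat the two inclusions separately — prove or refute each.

Forward inclusion. This inclusion fails. Take D = ∅, A = ∅, T = {1}; then 1 ∈ T ∪ (D ∩ T) but 1 ∉ (D ∩ A) ∖ (T ∩ D).

Reverse inclusion. This inclusion fails. Take D = {1}, A = {1}, T = ∅; then 1 ∈ (D ∩ A) ∖ (T ∩ D) but 1 ∉ T ∪ (D ∩ T).

Both inclusions fail.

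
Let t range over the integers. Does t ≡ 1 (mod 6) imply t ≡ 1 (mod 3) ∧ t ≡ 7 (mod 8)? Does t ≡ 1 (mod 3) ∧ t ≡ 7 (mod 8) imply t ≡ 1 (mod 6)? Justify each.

[⇒] This fails: t = 1 gives 1 ≡ 1 (mod 6) but 1 ≡ 1 (mod 8), so the conjunction on the right does not hold.

[⇐] Conversely, if t ≡ 1 (mod 3) and t ≡ 7 (mod 8), then by the Chinese remainder theorem t ≡ 7 (mod 24). Since 7 ≡ 1 (mod 6) and 6 ∣ 24, we get t ≡ 1 (mod 6).

The forward direction fails; the converse holds.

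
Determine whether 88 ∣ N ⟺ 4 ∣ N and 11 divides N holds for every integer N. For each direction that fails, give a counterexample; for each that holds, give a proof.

(⟸) This fails: take N = 44. Both 4 ∣ 44 and 11 ∣ 44, yet 44 is not a multiple of 88 (since 44 = 0·88 + 44), so 88 ∤ 44.

(⟹) If 88 ∣ N, write N = 88q. Since 88 = 22·4, N = 4·(22q), so 4 ∣ N; and since 88 = 8·11, N = 11·(8q), so 11 ∣ N.

(⇒) holds; (⇐) fails.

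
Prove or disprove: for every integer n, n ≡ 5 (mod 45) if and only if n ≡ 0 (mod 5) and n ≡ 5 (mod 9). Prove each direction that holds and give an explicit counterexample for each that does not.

[⇒] Suppose n ≡ 5 (mod 45); write n = 45j + 5. Since 5 ∣ 45, reducing mod 5 gives n ≡ 5 ≡ 0 (mod 5); since 9 ∣ 45, reducing mod 9 gives n ≡ 5 (mod 9).

[⇐] Conversely, if n ≡ 0 (mod 5) and n ≡ 5 (mod 9), then by the Chinese remainder theorem n ≡ 5 (mod 45). This is exactly n ≡ 5 (mod 45).

Both directions hold.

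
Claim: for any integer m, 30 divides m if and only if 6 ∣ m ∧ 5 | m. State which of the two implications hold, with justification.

(⇒) If 30 ∣ m, write m = 30q. Since 30 = 5·6, m = 6·(5q), so 6 ∣ m; and since 30 = 6·5, m = 5·(6q), so 5 ∣ m.

(⇐) Suppose 6 ∣ m and 5 ∣ m. Any common multiple of 6 and 5 is a multiple of their lcm; here gcd(6, 5) = 1, so lcm(6, 5) = 6·5 = 30, so 30 ∣ m.

Both directions hold.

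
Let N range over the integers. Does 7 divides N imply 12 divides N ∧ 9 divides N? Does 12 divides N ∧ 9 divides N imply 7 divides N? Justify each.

(→) This fails: take N = 7. Certainly 7 ∣ 7, but 12 ∤ 7.

(←) This fails: take N = 36. Both 12 ∣ 36 and 9 ∣ 36, yet 36 is not a multiple of 7 (since 36 = 5·7 + 1), so 7 ∤ 36.

Neither implication holds.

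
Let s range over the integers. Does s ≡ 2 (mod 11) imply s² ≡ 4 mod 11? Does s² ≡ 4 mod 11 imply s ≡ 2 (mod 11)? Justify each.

(←) This fails: take s = 9. Then 9² = 81 ≡ 4 (mod 11), yet 9 ≡ 9 (mod 11), not 2.

(→) Suppose s ≡ 2 (mod 11). Write s = 11j + 2. Then (11j + 2)² = 121j² + 44j + 4 = 11(11j² + 4j) + 4, so s² ≡ 4 (mod 11).

Only the forward direction holds.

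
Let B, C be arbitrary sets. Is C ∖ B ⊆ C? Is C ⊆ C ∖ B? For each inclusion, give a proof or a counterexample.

(⊆) holds; (⊇) fails.

(⟹) Let x ∈ C ∖ B. Then x ∈ C and x ∉ B, from which x ∈ C.

(⟸) This inclusion fails. Take B = {1}, C = {1}; then 1 ∈ C but 1 ∉ C ∖ B.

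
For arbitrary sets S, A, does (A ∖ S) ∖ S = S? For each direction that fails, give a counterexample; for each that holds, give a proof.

Both inclusions fail.

Forward inclusion. This inclusion fails. Take S = ∅, A = {1}; then 1 ∈ (A ∖ S) ∖ S but 1 ∉ S.

Reverse inclusion. This inclusion fails. Take S = {1}, A = ∅; then 1 ∈ S but 1 ∉ (A ∖ S) ∖ S.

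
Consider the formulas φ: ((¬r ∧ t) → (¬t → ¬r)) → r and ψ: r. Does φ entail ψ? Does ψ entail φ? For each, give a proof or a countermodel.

Equivalent; both directions hold.

(⇐) Assume the antecedent. If t is true, the antecedent forces (t = T, r = T), and ((¬r ∧ t) → (¬t → ¬r)) → r holds there. If t is false, the antecedent forces (t = F, r = T), and ((¬r ∧ t) → (¬t → ¬r)) → r holds there. Either way ((¬r ∧ t) → (¬t → ¬r)) → r holds.

(⇒) Assume the antecedent. If t is true, the antecedent forces (t = T, r = T), and r holds there. If t is false, the antecedent forces (t = F, r = T), and r holds there. Either way r holds.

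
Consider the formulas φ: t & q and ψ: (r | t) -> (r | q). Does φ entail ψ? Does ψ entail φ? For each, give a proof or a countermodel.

The forward direction holds; the converse fails.

(⇐) This fails. Under t = F, q = F, r = F, the left side is false but the right side is true.

(⇒) Assume the antecedent. If t is true, the antecedent forces (t = T, q = T, r = F) or (t = T, q = T, r = T), and (r | t) -> (r | q) holds there. If t is false, the antecedent cannot hold. Either way (r | t) -> (r | q) holds.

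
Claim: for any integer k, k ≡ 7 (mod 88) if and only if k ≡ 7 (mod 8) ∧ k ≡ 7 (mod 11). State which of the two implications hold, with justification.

(⇐) If k ≡ 7 (mod 8) and k ≡ 7 (mod 11), then by the Chinese remainder theorem k ≡ 7 (mod 88). This is exactly k ≡ 7 (mod 88).

(⇒) Suppose k ≡ 7 (mod 88); write k = 88j + 7. Since 8 ∣ 88, reducing mod 8 gives k ≡ 7 (mod 8); since 11 ∣ 88, reducing mod 11 gives k ≡ 7 (mod 11).

Both directions hold; the statement is true.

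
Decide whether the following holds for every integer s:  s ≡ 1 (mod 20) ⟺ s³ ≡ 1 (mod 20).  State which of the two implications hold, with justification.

Converse. Suppose s³ ≡ 1 (mod 20). The only residue r in {0, …, 19} with r³ ≡ 1 (mod 20) is r = 1, so s ≡ 1 (mod 20).

Forward direction. Suppose s ≡ 1 (mod 20). Write s = 20j + 1. Then (20j + 1)³ = 8000j³ + 1200j² + 60j + 1 = 20(400j³ + 60j² + 3j) + 1, so s³ ≡ 1 (mod 20).

Both directions hold; the statement is true.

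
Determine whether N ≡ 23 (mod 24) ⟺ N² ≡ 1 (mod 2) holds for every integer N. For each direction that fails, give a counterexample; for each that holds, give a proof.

(⟸) This fails: take N = 1. Then 1² = 1 ≡ 1 (mod 2), yet 1 ≡ 1 (mod 24), not 23.

(⟹) Suppose N ≡ 23 (mod 24). Then N² ≡ 23² = 529 (mod 24), and since 2 ∣ 24, also N² ≡ 1 (mod 2).

Only the forward implication holds.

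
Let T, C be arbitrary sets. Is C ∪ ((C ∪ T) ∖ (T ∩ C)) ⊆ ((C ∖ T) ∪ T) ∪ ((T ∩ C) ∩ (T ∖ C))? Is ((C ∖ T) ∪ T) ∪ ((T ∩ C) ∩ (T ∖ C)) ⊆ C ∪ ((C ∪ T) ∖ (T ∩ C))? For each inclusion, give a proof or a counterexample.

Both inclusions hold.

Forward inclusion. Let x ∈ C ∪ ((C ∪ T) ∖ (T ∩ C)). Then either x ∈ T and x ∉ C; or x ∈ C and x ∉ T; or x ∈ T ∩ C. In each case x ∈ ((C ∖ T) ∪ T) ∪ ((T ∩ C) ∩ (T ∖ C)), so C ∪ ((C ∪ T) ∖ (T ∩ C)) ⊆ ((C ∖ T) ∪ T) ∪ ((T ∩ C) ∩ (T ∖ C)).

Reverse inclusion. Let x ∈ ((C ∖ T) ∪ T) ∪ ((T ∩ C) ∩ (T ∖ C)). Then either x ∈ T and x ∉ C; or x ∈ C and x ∉ T; or x ∈ T ∩ C. In each case x ∈ C ∪ ((C ∪ T) ∖ (T ∩ C)), so ((C ∖ T) ∪ T) ∪ ((T ∩ C) ∩ (T ∖ C)) ⊆ C ∪ ((C ∪ T) ∖ (T ∩ C)).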